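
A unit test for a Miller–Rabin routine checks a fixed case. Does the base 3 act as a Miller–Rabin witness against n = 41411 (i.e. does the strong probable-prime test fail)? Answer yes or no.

no

n − 1 = 41410 = 2^1 · 20705, so s = 1 and d = 20705.
x_0 = 3^20705 mod 41411 = 1.
x_0 = 1, so 3 is not a witness.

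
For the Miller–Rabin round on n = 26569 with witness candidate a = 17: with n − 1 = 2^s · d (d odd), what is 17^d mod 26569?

n − 1 = 26568 = 2^3 · 3321, so s = 3 and d = 3321.
Repeated squaring mod 26569: 17^1 ≡ 17, 17^2 ≡ 289, 17^4 ≡ 3814, 17^8 ≡ 13353, 17^16 ≡ 24619, 17^32 ≡ 3133, 17^64 ≡ 11728, 17^128 ≡ 24840, 17^256 ≡ 13713, 17^512 ≡ 17556, 17^1024 ≡ 12736, 17^2048 ≡ 1951.
3321 = 2048 + 1024 + 128 + 64 + 32 + 16 + 8 + 1, so 17^3321 ≡ 1951·12736·24840·11728·3133·24619·13353·17 ≡ 13528 (mod 26569).

13528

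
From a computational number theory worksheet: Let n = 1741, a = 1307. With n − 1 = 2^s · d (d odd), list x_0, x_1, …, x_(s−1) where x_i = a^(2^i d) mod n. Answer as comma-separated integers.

1740, 1

n − 1 = 1740 = 2^2 · 435, so s = 2 and d = 435.
x_0 = 1307^435 mod 1741 = 1740.
x_1 = 1740^2 mod 1741 = 1.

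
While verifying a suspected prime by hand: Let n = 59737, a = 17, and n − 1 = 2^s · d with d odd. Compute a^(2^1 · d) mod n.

10296

n − 1 = 59736 = 2^3 · 7467, so s = 3 and d = 7467.
Repeated squaring mod 59737: 17^1 ≡ 17, 17^2 ≡ 289, 17^4 ≡ 23784, 17^8 ≡ 29003, 17^16 ≡ 17312, 17^32 ≡ 4815, 17^64 ≡ 6269, 17^128 ≡ 53152, 17^256 ≡ 52900, 17^512 ≡ 30235, 17^1024 ≡ 59651, 17^2048 ≡ 7396, 17^4096 ≡ 41461.
7467 = 4096 + 2048 + 1024 + 256 + 32 + 8 + 2 + 1, so 17^7467 ≡ 41461·7396·59651·52900·4815·29003·289·17 ≡ 38035 (mod 59737).
x_0 = 38035.
x_1 = 38035^2 mod 59737 = 10296.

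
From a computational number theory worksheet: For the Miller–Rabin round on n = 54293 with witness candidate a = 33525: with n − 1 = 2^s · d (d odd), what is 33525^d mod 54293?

27030

n − 1 = 54292 = 2^2 · 13573, so s = 2 and d = 13573.
33525^13573 mod 54293 = 27030.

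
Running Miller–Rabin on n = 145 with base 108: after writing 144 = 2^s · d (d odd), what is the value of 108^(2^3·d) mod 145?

81

n − 1 = 144 = 2^4 · 9, so s = 4 and d = 9.
Repeated squaring mod 145: 108^1 ≡ 108, 108^2 ≡ 64, 108^4 ≡ 36, 108^8 ≡ 136.
9 = 8 + 1, so 108^9 ≡ 136·108 ≡ 43 (mod 145).
x_0 = 43.
x_1 = 43^2 mod 145 = 109.
x_2 = 109^2 mod 145 = 136.
x_3 = 136^2 mod 145 = 81.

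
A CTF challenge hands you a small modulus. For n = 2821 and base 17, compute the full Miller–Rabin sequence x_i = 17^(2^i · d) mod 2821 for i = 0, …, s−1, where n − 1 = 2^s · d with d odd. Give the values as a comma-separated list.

n − 1 = 2820 = 2^2 · 705, so s = 2 and d = 705.
x_0 = 17^705 mod 2821 = 2820.
x_1 = 2820^2 mod 2821 = 1.

2820, 1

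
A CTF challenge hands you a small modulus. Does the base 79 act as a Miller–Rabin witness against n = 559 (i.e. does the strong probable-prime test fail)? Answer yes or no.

no

n − 1 = 558 = 2^1 · 279, so s = 1 and d = 279.
x_0 = 79^279 mod 559 = 1.
x_0 = 1, so 79 is not a witness.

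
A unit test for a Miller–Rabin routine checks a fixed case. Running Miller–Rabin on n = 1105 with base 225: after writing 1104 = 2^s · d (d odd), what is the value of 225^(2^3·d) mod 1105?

n − 1 = 1104 = 2^4 · 69, so s = 4 and d = 69.
Repeated squaring mod 1105: 225^1 ≡ 225, 225^2 ≡ 900, 225^4 ≡ 35, 225^8 ≡ 120, 225^16 ≡ 35, 225^32 ≡ 120, 225^64 ≡ 35.
69 = 64 + 4 + 1, so 225^69 ≡ 35·35·225 ≡ 480 (mod 1105).
x_0 = 480.
x_1 = 480^2 mod 1105 = 560.
x_2 = 560^2 mod 1105 = 885.
x_3 = 885^2 mod 1105 = 885.

885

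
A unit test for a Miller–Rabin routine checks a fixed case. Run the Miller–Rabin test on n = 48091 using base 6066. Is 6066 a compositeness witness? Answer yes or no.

no

n − 1 = 48090 = 2^1 · 24045, so s = 1 and d = 24045.
x_0 = 6066^24045 mod 48091 = 48090.
x_0 = 48090 ≡ −1, so 6066 is not a witness.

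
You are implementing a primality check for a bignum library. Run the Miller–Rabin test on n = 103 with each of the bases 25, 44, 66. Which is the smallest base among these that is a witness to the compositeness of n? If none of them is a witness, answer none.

none

n − 1 = 102 = 2^1 · 51, so s = 1 and d = 51.
Base 25: x_0 = 25^51 mod 103 = 1. x_0 = 1, so 25 is not a witness.
Base 44: x_0 = 44^51 mod 103 = 102. x_0 = 102 ≡ −1, so 44 is not a witness.
Base 66: x_0 = 66^51 mod 103 = 1. x_0 = 1, so 66 is not a witness.
No listed base is a witness for 103.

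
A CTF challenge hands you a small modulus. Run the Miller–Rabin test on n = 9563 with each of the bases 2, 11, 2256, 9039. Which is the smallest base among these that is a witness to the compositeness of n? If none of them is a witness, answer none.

2

n − 1 = 9562 = 2^1 · 4781, so s = 1 and d = 4781.
Base 2: x_0 = 2^4781 mod 9563 = 5333. x_0 ∉ {1, 9562} and s = 1, so 2 is a Miller–Rabin witness and 9563 is composite.
Base 11: x_0 = 11^4781 mod 9563 = 3535. x_0 ∉ {1, 9562} and s = 1, so 11 is a Miller–Rabin witness and 9563 is composite.
Base 2256: x_0 = 2256^4781 mod 9563 = 8086. x_0 ∉ {1, 9562} and s = 1, so 2256 is a Miller–Rabin witness and 9563 is composite.
Base 9039: x_0 = 9039^4781 mod 9563 = 8384. x_0 ∉ {1, 9562} and s = 1, so 9039 is a Miller–Rabin witness and 9563 is composite.
The smallest witness among the given bases is 2.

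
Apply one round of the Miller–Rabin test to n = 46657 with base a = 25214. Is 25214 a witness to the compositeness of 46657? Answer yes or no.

no

n − 1 = 46656 = 2^6 · 729, so s = 6 and d = 729.
x_0 = 25214^729 mod 46657 = 5260.
x_0 is neither 1 nor 46656, so continue squaring.
x_1 = 5260^2 mod 46657 = 46656.
x_1 ≡ −1, so 25214 is not a witness.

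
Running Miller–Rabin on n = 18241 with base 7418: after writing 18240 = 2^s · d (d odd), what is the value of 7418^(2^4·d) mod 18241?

4540

n − 1 = 18240 = 2^6 · 285, so s = 6 and d = 285.
Repeated squaring mod 18241: 7418^1 ≡ 7418, 7418^2 ≡ 11868, 7418^4 ≡ 10663, 7418^8 ≡ 3416, 7418^16 ≡ 13057, 7418^32 ≡ 4863, 7418^64 ≡ 8433, 7418^128 ≡ 12071, 7418^256 ≡ 18174.
285 = 256 + 16 + 8 + 4 + 1, so 7418^285 ≡ 18174·13057·3416·10663·7418 ≡ 13423 (mod 18241).
x_0 = 13423.
x_1 = 13423^2 mod 18241 = 10572.
x_2 = 10572^2 mod 18241 = 4577.
x_3 = 4577^2 mod 18241 = 8261.
x_4 = 8261^2 mod 18241 = 4540.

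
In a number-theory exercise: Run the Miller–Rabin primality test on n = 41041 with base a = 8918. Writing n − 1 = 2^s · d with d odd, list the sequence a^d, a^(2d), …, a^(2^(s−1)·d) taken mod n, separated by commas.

33670, 34398, 10374, 10374

n − 1 = 41040 = 2^4 · 2565, so s = 4 and d = 2565.
x_0 = 8918^2565 mod 41041 = 33670.
x_1 = 33670^2 mod 41041 = 34398.
x_2 = 34398^2 mod 41041 = 10374.
x_3 = 10374^2 mod 41041 = 10374.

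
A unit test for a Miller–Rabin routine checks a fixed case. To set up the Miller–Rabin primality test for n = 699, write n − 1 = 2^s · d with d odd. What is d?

349

Halving: 698 → 349; 349 is odd.
So 698 = 2^1 · 349.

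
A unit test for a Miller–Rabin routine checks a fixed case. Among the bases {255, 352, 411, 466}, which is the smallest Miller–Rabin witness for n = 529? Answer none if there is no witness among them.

n − 1 = 528 = 2^4 · 33, so s = 4 and d = 33.
Base 255: x_0 = 255^33 mod 529 = 1. x_0 = 1, so 255 is not a witness.
Base 352: x_0 = 352^33 mod 529 = 528. x_0 = 528 ≡ −1, so 352 is not a witness.
Base 411: x_0 = 411^33 mod 529 = 528. x_0 = 528 ≡ −1, so 411 is not a witness.
Base 466: x_0 = 466^33 mod 529 = 1. x_0 = 1, so 466 is not a witness.
No listed base is a witness for 529.

none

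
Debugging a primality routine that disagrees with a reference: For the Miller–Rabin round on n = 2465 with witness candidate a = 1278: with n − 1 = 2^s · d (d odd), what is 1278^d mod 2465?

2018

n − 1 = 2464 = 2^5 · 77, so s = 5 and d = 77.
Repeated squaring mod 2465: 1278^1 ≡ 1278, 1278^2 ≡ 1454, 1278^4 ≡ 1611, 1278^8 ≡ 2141, 1278^16 ≡ 1446, 1278^32 ≡ 596, 1278^64 ≡ 256.
77 = 64 + 8 + 4 + 1, so 1278^77 ≡ 256·2141·1611·1278 ≡ 2018 (mod 2465).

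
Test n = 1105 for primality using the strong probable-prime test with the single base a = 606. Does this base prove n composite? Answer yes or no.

n − 1 = 1104 = 2^4 · 69, so s = 4 and d = 69.
Repeated squaring mod 1105: 606^1 ≡ 606, 606^2 ≡ 376, 606^4 ≡ 1041, 606^8 ≡ 781, 606^16 ≡ 1, 606^32 ≡ 1, 606^64 ≡ 1.
69 = 64 + 4 + 1, so 606^69 ≡ 1·1041·606 ≡ 996 (mod 1105).
x_0 = 606^69 mod 1105 = 996.
x_0 is neither 1 nor 1104, so continue squaring.
x_1 = 996^2 mod 1105 = 831.
x_2 = 831^2 mod 1105 = 1041.
x_3 = 1041^2 mod 1105 = 781.
Reached i = s−1 = 3 without hitting −1: 606 is a Miller–Rabin witness and 1105 is composite.

yes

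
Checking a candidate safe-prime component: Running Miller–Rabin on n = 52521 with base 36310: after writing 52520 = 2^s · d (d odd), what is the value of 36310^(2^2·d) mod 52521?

n − 1 = 52520 = 2^3 · 6565, so s = 3 and d = 6565.
Repeated squaring mod 52521: 36310^1 ≡ 36310, 36310^2 ≡ 33958, 36310^4 ≡ 47209, 36310^8 ≡ 13567, 36310^16 ≡ 29905, 36310^32 ≡ 33958, 36310^64 ≡ 47209, 36310^128 ≡ 13567, 36310^256 ≡ 29905, 36310^512 ≡ 33958, 36310^1024 ≡ 47209, 36310^2048 ≡ 13567, 36310^4096 ≡ 29905.
6565 = 4096 + 2048 + 256 + 128 + 32 + 4 + 1, so 36310^6565 ≡ 29905·13567·29905·13567·33958·47209·36310 ≡ 4222 (mod 52521).
x_0 = 4222.
x_1 = 4222^2 mod 52521 = 20665.
x_2 = 20665^2 mod 52521 = 46495.

46495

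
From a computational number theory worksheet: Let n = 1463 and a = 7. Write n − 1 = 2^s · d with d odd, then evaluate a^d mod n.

315

n − 1 = 1462 = 2^1 · 731, so s = 1 and d = 731.
By repeated squaring, 7^731 ≡ 315 (mod 1463).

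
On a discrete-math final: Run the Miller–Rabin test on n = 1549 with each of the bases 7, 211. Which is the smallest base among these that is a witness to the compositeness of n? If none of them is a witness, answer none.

none

n − 1 = 1548 = 2^2 · 387, so s = 2 and d = 387.
Base 7: x_0 = 7^387 mod 1549 = 1548. x_0 = 1548 ≡ −1, so 7 is not a witness.
Base 211: x_0 = 211^387 mod 1549 = 1461. x_0 is neither 1 nor 1548, so continue squaring. x_1 = 1461^2 mod 1549 = 1548. x_1 ≡ −1, so 211 is not a witness.
No listed base is a witness for 1549.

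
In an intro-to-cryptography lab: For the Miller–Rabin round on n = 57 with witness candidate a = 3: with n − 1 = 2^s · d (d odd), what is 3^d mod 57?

21

n − 1 = 56 = 2^3 · 7, so s = 3 and d = 7.
3^7 mod 57 = 21.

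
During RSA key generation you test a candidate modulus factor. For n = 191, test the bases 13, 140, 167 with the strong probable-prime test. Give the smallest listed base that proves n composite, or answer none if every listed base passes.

n − 1 = 190 = 2^1 · 95, so s = 1 and d = 95.
Base 13: x_0 = 13^95 mod 191 = 1. x_0 = 1, so 13 is not a witness.
Base 140: x_0 = 140^95 mod 191 = 190. x_0 = 190 ≡ −1, so 140 is not a witness.
Base 167: x_0 = 167^95 mod 191 = 190. x_0 = 190 ≡ −1, so 167 is not a witness.
No listed base is a witness for 191.

none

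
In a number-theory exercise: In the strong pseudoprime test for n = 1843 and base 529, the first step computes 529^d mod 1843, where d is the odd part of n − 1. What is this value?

885

n − 1 = 1842 = 2^1 · 921, so s = 1 and d = 921.
529^921 mod 1843 = 885.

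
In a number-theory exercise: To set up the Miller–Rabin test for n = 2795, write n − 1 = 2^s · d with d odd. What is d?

Halving: 2794 → 1397; 1397 is odd.
So 2794 = 2^1 · 1397.

1397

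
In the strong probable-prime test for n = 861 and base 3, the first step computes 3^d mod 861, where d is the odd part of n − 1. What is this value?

n − 1 = 860 = 2^2 · 215, so s = 2 and d = 215.
Repeated squaring mod 861: 3^1 ≡ 3, 3^2 ≡ 9, 3^4 ≡ 81, 3^8 ≡ 534, 3^16 ≡ 165, 3^32 ≡ 534, 3^64 ≡ 165, 3^128 ≡ 534.
215 = 128 + 64 + 16 + 4 + 2 + 1, so 3^215 ≡ 534·165·165·81·9·3 ≡ 96 (mod 861).

96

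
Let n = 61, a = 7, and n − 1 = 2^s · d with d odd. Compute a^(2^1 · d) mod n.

n − 1 = 60 = 2^2 · 15, so s = 2 and d = 15.
x_0 = 7^15 mod 61 = 11.
x_1 = 11^2 mod 61 = 60.

60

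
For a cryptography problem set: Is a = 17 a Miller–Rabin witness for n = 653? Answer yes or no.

n − 1 = 652 = 2^2 · 163, so s = 2 and d = 163.
x_0 = 17^163 mod 653 = 149.
x_0 is neither 1 nor 652, so continue squaring.
x_1 = 149^2 mod 653 = 652.
x_1 ≡ −1, so 17 is not a witness.

no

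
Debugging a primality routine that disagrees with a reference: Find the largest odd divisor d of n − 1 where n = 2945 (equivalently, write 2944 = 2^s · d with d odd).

23

Halving: 2944 → 1472 → 736 → 368 → 184 → 92 → 46 → 23; 23 is odd.
So 2944 = 2^7 · 23.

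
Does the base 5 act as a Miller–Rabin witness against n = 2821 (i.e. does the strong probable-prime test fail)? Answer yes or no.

n − 1 = 2820 = 2^2 · 705, so s = 2 and d = 705.
x_0 = 5^705 mod 2821 = 993.
x_0 is neither 1 nor 2820, so continue squaring.
x_1 = 993^2 mod 2821 = 1520.
Reached i = s−1 = 1 without hitting −1: 5 is a Miller–Rabin witness and 2821 is composite.

yes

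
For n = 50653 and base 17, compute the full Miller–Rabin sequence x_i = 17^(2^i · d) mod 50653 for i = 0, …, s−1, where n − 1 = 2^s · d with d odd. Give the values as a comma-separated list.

n − 1 = 50652 = 2^2 · 12663, so s = 2 and d = 12663.
x_0 = 17^12663 mod 50653 = 30408.
x_1 = 30408^2 mod 50653 = 26602.

30408, 26602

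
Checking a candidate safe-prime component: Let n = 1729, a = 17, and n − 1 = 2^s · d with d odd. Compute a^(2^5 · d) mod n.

n − 1 = 1728 = 2^6 · 27, so s = 6 and d = 27.
x_0 = 17^27 mod 1729 = 818.
x_1 = 818^2 mod 1729 = 1.
x_2 = 1^2 mod 1729 = 1.
x_3 = 1^2 mod 1729 = 1.
x_4 = 1^2 mod 1729 = 1.
x_5 = 1^2 mod 1729 = 1.

1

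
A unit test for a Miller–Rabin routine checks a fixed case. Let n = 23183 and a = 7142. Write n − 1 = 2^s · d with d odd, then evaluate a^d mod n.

19047

n − 1 = 23182 = 2^1 · 11591, so s = 1 and d = 11591.
7142^11591 mod 23183 = 19047.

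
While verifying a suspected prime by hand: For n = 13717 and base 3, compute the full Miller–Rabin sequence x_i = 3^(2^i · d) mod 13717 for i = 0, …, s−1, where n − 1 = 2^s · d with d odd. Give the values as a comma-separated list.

2281, 4218

n − 1 = 13716 = 2^2 · 3429, so s = 2 and d = 3429.
x_0 = 3^3429 mod 13717 = 2281.
x_1 = 2281^2 mod 13717 = 4218.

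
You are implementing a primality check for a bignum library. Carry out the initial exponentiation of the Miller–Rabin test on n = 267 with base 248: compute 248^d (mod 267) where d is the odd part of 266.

197

n − 1 = 266 = 2^1 · 133, so s = 1 and d = 133.
248^133 mod 267 = 197.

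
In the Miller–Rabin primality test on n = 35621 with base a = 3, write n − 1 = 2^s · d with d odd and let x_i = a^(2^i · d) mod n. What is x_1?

15194

n − 1 = 35620 = 2^2 · 8905, so s = 2 and d = 8905.
x_0 = 3^8905 mod 35621 = 15816.
x_1 = 15816^2 mod 35621 = 15194.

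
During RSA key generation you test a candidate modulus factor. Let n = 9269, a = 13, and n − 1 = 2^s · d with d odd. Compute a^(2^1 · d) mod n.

5785

n − 1 = 9268 = 2^2 · 2317, so s = 2 and d = 2317.
x_0 = 13^2317 mod 9269 = 6656.
x_1 = 6656^2 mod 9269 = 5785.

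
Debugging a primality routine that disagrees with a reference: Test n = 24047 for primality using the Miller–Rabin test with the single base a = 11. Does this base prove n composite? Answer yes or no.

yes

n − 1 = 24046 = 2^1 · 12023, so s = 1 and d = 12023.
Repeated squaring mod 24047: 11^1 ≡ 11, 11^2 ≡ 121, 11^4 ≡ 14641, 11^8 ≡ 3923, 11^16 ≡ 23896, 11^32 ≡ 22801, 11^64 ≡ 13508, 11^128 ≡ 21475, 11^256 ≡ 2259, 11^512 ≡ 5117, 11^1024 ≡ 20553, 11^2048 ≡ 16207, 11^4096 ≡ 1468, 11^8192 ≡ 14841.
12023 = 8192 + 2048 + 1024 + 512 + 128 + 64 + 32 + 16 + 4 + 2 + 1, so 11^12023 ≡ 14841·16207·20553·5117·21475·13508·22801·23896·14641·121·11 ≡ 21274 (mod 24047).
x_0 = 11^12023 mod 24047 = 21274.
x_0 ∉ {1, 24046} and s = 1, so 11 is a Miller–Rabin witness and 24047 is composite.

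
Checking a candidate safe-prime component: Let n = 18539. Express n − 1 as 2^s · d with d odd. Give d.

Halving: 18538 → 9269; 9269 is odd.
So 18538 = 2^1 · 9269.

9269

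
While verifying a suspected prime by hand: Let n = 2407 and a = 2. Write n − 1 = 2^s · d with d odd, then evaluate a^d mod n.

1378

n − 1 = 2406 = 2^1 · 1203, so s = 1 and d = 1203.
2^1203 mod 2407 = 1378.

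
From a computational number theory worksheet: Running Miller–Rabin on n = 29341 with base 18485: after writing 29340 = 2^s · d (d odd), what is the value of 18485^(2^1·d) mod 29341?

n − 1 = 29340 = 2^2 · 7335, so s = 2 and d = 7335.
x_0 = 18485^7335 mod 29341 = 4952.
x_1 = 4952^2 mod 29341 = 22569.

22569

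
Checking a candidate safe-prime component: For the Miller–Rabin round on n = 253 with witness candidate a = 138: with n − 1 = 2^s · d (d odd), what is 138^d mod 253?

161

n − 1 = 252 = 2^2 · 63, so s = 2 and d = 63.
By repeated squaring, 138^63 ≡ 161 (mod 253).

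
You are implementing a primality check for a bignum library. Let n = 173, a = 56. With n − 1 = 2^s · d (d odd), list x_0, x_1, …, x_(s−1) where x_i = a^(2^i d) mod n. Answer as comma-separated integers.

n − 1 = 172 = 2^2 · 43, so s = 2 and d = 43.
x_0 = 56^43 mod 173 = 172.
x_1 = 172^2 mod 173 = 1.

172, 1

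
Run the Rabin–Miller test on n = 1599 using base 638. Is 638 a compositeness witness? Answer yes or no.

yes

n − 1 = 1598 = 2^1 · 799, so s = 1 and d = 799.
Repeated squaring mod 1599: 638^1 ≡ 638, 638^2 ≡ 898, 638^4 ≡ 508, 638^8 ≡ 625, 638^16 ≡ 469, 638^32 ≡ 898, 638^64 ≡ 508, 638^128 ≡ 625, 638^256 ≡ 469, 638^512 ≡ 898.
799 = 512 + 256 + 16 + 8 + 4 + 2 + 1, so 638^799 ≡ 898·469·469·625·508·898·638 ≡ 599 (mod 1599).
x_0 = 638^799 mod 1599 = 599.
x_0 ∉ {1, 1598} and s = 1, so 638 is a Miller–Rabin witness and 1599 is composite.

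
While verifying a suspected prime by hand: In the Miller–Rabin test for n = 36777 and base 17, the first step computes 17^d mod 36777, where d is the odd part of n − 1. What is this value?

n − 1 = 36776 = 2^3 · 4597, so s = 3 and d = 4597.
17^4597 mod 36777 = 25250.

25250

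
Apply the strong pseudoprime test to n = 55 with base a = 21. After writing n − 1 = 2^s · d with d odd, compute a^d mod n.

n − 1 = 54 = 2^1 · 27, so s = 1 and d = 27.
Repeated squaring mod 55: 21^1 ≡ 21, 21^2 ≡ 1, 21^4 ≡ 1, 21^8 ≡ 1, 21^16 ≡ 1.
27 = 16 + 8 + 2 + 1, so 21^27 ≡ 1·1·1·21 ≡ 21 (mod 55).

21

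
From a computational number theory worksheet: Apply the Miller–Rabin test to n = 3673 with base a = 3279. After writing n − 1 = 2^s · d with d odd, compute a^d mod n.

3672

n − 1 = 3672 = 2^3 · 459, so s = 3 and d = 459.
3279^459 mod 3673 = 3672.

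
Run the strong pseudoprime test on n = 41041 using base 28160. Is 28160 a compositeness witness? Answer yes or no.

yes

n − 1 = 41040 = 2^4 · 2565, so s = 4 and d = 2565.
x_0 = 28160^2565 mod 41041 = 5907.
x_0 is neither 1 nor 41040, so continue squaring.
x_1 = 5907^2 mod 41041 = 7799.
x_2 = 7799^2 mod 41041 = 1639.
x_3 = 1639^2 mod 41041 = 18656.
Reached i = s−1 = 3 without hitting −1: 28160 is a Miller–Rabin witness and 41041 is composite.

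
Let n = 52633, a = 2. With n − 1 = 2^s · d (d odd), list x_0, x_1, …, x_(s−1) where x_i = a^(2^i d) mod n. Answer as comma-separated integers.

1, 1, 1

n − 1 = 52632 = 2^3 · 6579, so s = 3 and d = 6579.
x_0 = 2^6579 mod 52633 = 1.
x_1 = 1^2 mod 52633 = 1.
x_2 = 1^2 mod 52633 = 1.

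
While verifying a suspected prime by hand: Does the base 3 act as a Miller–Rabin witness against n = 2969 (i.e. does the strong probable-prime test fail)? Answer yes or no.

n − 1 = 2968 = 2^3 · 371, so s = 3 and d = 371.
x_0 = 3^371 mod 2969 = 2425.
x_0 is neither 1 nor 2968, so continue squaring.
x_1 = 2425^2 mod 2969 = 2005.
x_2 = 2005^2 mod 2969 = 2968.
x_2 ≡ −1, so 3 is not a witness.

no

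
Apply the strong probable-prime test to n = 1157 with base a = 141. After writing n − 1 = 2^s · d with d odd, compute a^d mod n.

n − 1 = 1156 = 2^2 · 289, so s = 2 and d = 289.
Repeated squaring mod 1157: 141^1 ≡ 141, 141^2 ≡ 212, 141^4 ≡ 978, 141^8 ≡ 802, 141^16 ≡ 1069, 141^32 ≡ 802, 141^64 ≡ 1069, 141^128 ≡ 802, 141^256 ≡ 1069.
289 = 256 + 32 + 1, so 141^289 ≡ 1069·802·141 ≡ 141 (mod 1157).

141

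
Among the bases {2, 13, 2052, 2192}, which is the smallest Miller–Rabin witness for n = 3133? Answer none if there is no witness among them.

2

n − 1 = 3132 = 2^2 · 783, so s = 2 and d = 783.
Base 2: x_0 = 2^783 mod 3133 = 1438. x_0 is neither 1 nor 3132, so continue squaring. x_1 = 1438^2 mod 3133 = 64. Reached i = s−1 = 1 without hitting −1: 2 is a Miller–Rabin witness and 3133 is composite.
Base 13: x_0 = 13^783 mod 3133 = 2756. x_0 is neither 1 nor 3132, so continue squaring. x_1 = 2756^2 mod 3133 = 1144. Reached i = s−1 = 1 without hitting −1: 13 is a Miller–Rabin witness and 3133 is composite.
Base 2052: x_0 = 2052^783 mod 3133 = 1539. x_0 is neither 1 nor 3132, so continue squaring. x_1 = 1539^2 mod 3133 = 3106. Reached i = s−1 = 1 without hitting −1: 2052 is a Miller–Rabin witness and 3133 is composite.
Base 2192: x_0 = 2192^783 mod 3133 = 1188. x_0 is neither 1 nor 3132, so continue squaring. x_1 = 1188^2 mod 3133 = 1494. Reached i = s−1 = 1 without hitting −1: 2192 is a Miller–Rabin witness and 3133 is composite.
The smallest witness among the given bases is 2.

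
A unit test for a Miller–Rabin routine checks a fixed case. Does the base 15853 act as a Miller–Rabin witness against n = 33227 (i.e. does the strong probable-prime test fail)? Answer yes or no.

yes

n − 1 = 33226 = 2^1 · 16613, so s = 1 and d = 16613.
Repeated squaring mod 33227: 15853^1 ≡ 15853, 15853^2 ≡ 21808, 15853^4 ≡ 10813, 15853^8 ≡ 28383, 15853^16 ≡ 6074, 15853^32 ≡ 11506, 15853^64 ≡ 11668, 15853^128 ≡ 11205, 15853^256 ≡ 20419, 15853^512 ≡ 3165, 15853^1024 ≡ 15898, 15853^2048 ≡ 21842, 15853^4096 ≡ 32925, 15853^8192 ≡ 24750, 15853^16384 ≡ 22755.
16613 = 16384 + 128 + 64 + 32 + 4 + 1, so 15853^16613 ≡ 22755·11205·11668·11506·10813·15853 ≡ 2191 (mod 33227).
x_0 = 15853^16613 mod 33227 = 2191.
x_0 ∉ {1, 33226} and s = 1, so 15853 is a Miller–Rabin witness and 33227 is composite.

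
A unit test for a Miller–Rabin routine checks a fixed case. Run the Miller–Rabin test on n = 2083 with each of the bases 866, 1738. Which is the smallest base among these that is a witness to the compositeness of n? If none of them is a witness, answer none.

none

n − 1 = 2082 = 2^1 · 1041, so s = 1 and d = 1041.
Base 866: x_0 = 866^1041 mod 2083 = 2082. x_0 = 2082 ≡ −1, so 866 is not a witness.
Base 1738: x_0 = 1738^1041 mod 2083 = 1. x_0 = 1, so 1738 is not a witness.
No listed base is a witness for 2083.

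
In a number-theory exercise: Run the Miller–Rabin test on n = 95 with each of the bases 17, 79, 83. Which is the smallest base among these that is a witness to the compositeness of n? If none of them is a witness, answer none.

n − 1 = 94 = 2^1 · 47, so s = 1 and d = 47.
Base 17: x_0 = 17^47 mod 95 = 23. x_0 ∉ {1, 94} and s = 1, so 17 is a Miller–Rabin witness and 95 is composite.
Base 79: x_0 = 79^47 mod 95 = 29. x_0 ∉ {1, 94} and s = 1, so 79 is a Miller–Rabin witness and 95 is composite.
Base 83: x_0 = 83^47 mod 95 = 87. x_0 ∉ {1, 94} and s = 1, so 83 is a Miller–Rabin witness and 95 is composite.
The smallest witness among the given bases is 17.

17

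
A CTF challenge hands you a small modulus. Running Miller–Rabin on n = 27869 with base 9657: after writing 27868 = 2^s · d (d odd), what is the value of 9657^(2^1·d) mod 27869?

n − 1 = 27868 = 2^2 · 6967, so s = 2 and d = 6967.
By repeated squaring, 9657^6967 ≡ 25056 (mod 27869).
x_0 = 25056.
x_1 = 25056^2 mod 27869 = 26042.

26042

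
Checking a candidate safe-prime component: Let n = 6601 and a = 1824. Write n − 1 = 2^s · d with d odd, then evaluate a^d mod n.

3886

n − 1 = 6600 = 2^3 · 825, so s = 3 and d = 825.
1824^825 mod 6601 = 3886.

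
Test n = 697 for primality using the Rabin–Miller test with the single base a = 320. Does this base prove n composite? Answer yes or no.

n − 1 = 696 = 2^3 · 87, so s = 3 and d = 87.
x_0 = 320^87 mod 697 = 244.
x_0 is neither 1 nor 696, so continue squaring.
x_1 = 244^2 mod 697 = 291.
x_2 = 291^2 mod 697 = 344.
Reached i = s−1 = 2 without hitting −1: 320 is a Miller–Rabin witness and 697 is composite.

yes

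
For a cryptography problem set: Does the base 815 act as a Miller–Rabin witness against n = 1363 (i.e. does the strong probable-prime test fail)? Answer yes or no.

n − 1 = 1362 = 2^1 · 681, so s = 1 and d = 681.
x_0 = 815^681 mod 1363 = 601.
x_0 ∉ {1, 1362} and s = 1, so 815 is a Miller–Rabin witness and 1363 is composite.

yes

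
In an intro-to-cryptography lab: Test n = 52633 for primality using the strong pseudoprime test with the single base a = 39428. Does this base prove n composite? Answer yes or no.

n − 1 = 52632 = 2^3 · 6579, so s = 3 and d = 6579.
x_0 = 39428^6579 mod 52633 = 1.
x_0 = 1, so 39428 is not a witness.

no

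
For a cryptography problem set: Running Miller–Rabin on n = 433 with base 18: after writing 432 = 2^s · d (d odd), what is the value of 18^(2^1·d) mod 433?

254

n − 1 = 432 = 2^4 · 27, so s = 4 and d = 27.
x_0 = 18^27 mod 433 = 285.
x_1 = 285^2 mod 433 = 254.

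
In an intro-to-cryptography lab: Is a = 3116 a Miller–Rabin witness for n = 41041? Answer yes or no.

n − 1 = 41040 = 2^4 · 2565, so s = 4 and d = 2565.
x_0 = 3116^2565 mod 41041 = 12013.
x_0 is neither 1 nor 41040, so continue squaring.
x_1 = 12013^2 mod 41041 = 12013.
x_2 = 12013^2 mod 41041 = 12013.
x_3 = 12013^2 mod 41041 = 12013.
Reached i = s−1 = 3 without hitting −1: 3116 is a Miller–Rabin witness and 41041 is composite.

yes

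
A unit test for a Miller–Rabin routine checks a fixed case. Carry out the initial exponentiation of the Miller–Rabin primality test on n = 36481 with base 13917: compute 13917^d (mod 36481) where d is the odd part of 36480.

n − 1 = 36480 = 2^7 · 285, so s = 7 and d = 285.
13917^285 mod 36481 = 33233.

33233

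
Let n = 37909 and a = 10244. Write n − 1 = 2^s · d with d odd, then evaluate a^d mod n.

12391

n − 1 = 37908 = 2^2 · 9477, so s = 2 and d = 9477.
10244^9477 mod 37909 = 12391.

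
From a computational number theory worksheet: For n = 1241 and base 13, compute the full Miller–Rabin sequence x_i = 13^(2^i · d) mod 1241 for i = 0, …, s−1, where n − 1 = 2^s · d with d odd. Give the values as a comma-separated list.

n − 1 = 1240 = 2^3 · 155, so s = 3 and d = 155.
x_0 = 13^155 mod 1241 = 735.
x_1 = 735^2 mod 1241 = 390.
x_2 = 390^2 mod 1241 = 698.

735, 390, 698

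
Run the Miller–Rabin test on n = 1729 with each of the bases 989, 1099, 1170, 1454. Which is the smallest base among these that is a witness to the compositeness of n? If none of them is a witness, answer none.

n − 1 = 1728 = 2^6 · 27, so s = 6 and d = 27.
Base 989: x_0 = 989^27 mod 1729 = 1. x_0 = 1, so 989 is not a witness.
Base 1099: x_0 = 1099^27 mod 1729 = 343. x_0 is neither 1 nor 1728, so continue squaring. x_1 = 343^2 mod 1729 = 77. x_2 = 77^2 mod 1729 = 742. x_3 = 742^2 mod 1729 = 742. x_4 = 742^2 mod 1729 = 742. x_5 = 742^2 mod 1729 = 742. Reached i = s−1 = 5 without hitting −1: 1099 is a Miller–Rabin witness and 1729 is composite.
Base 1170: x_0 = 1170^27 mod 1729 = 533. x_0 is neither 1 nor 1728, so continue squaring. x_1 = 533^2 mod 1729 = 533. x_2 = 533^2 mod 1729 = 533. x_3 = 533^2 mod 1729 = 533. x_4 = 533^2 mod 1729 = 533. x_5 = 533^2 mod 1729 = 533. Reached i = s−1 = 5 without hitting −1: 1170 is a Miller–Rabin witness and 1729 is composite.
Base 1454: x_0 = 1454^27 mod 1729 = 265. x_0 is neither 1 nor 1728, so continue squaring. x_1 = 265^2 mod 1729 = 1065. x_2 = 1065^2 mod 1729 = 1. x_2 = 1 but x_1 ≠ ±1, a nontrivial square root of 1 — 1454 is a witness and 1729 is composite.
The smallest witness among the given bases is 1099.

1099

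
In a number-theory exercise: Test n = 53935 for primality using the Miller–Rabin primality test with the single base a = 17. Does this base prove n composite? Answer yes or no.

n − 1 = 53934 = 2^1 · 26967, so s = 1 and d = 26967.
x_0 = 17^26967 mod 53935 = 6313.
x_0 ∉ {1, 53934} and s = 1, so 17 is a Miller–Rabin witness and 53935 is composite.

yes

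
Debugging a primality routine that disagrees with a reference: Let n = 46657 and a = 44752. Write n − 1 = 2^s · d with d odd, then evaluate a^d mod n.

n − 1 = 46656 = 2^6 · 729, so s = 6 and d = 729.
By repeated squaring, 44752^729 ≡ 32011 (mod 46657).

32011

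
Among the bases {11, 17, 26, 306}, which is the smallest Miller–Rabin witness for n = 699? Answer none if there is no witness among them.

11

n − 1 = 698 = 2^1 · 349, so s = 1 and d = 349.
Base 11: x_0 = 11^349 mod 699 = 455. x_0 ∉ {1, 698} and s = 1, so 11 is a Miller–Rabin witness and 699 is composite.
Base 17: x_0 = 17^349 mod 699 = 449. x_0 ∉ {1, 698} and s = 1, so 17 is a Miller–Rabin witness and 699 is composite.
Base 26: x_0 = 26^349 mod 699 = 26. x_0 ∉ {1, 698} and s = 1, so 26 is a Miller–Rabin witness and 699 is composite.
Base 306: x_0 = 306^349 mod 699 = 393. x_0 ∉ {1, 698} and s = 1, so 306 is a Miller–Rabin witness and 699 is composite.
The smallest witness among the given bases is 11.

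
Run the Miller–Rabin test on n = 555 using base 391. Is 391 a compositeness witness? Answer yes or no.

yes

n − 1 = 554 = 2^1 · 277, so s = 1 and d = 277.
Repeated squaring mod 555: 391^1 ≡ 391, 391^2 ≡ 256, 391^4 ≡ 46, 391^8 ≡ 451, 391^16 ≡ 271, 391^32 ≡ 181, 391^64 ≡ 16, 391^128 ≡ 256, 391^256 ≡ 46.
277 = 256 + 16 + 4 + 1, so 391^277 ≡ 46·271·46·391 ≡ 136 (mod 555).
x_0 = 391^277 mod 555 = 136.
x_0 ∉ {1, 554} and s = 1, so 391 is a Miller–Rabin witness and 555 is composite.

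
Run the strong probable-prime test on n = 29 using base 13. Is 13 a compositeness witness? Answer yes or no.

n − 1 = 28 = 2^2 · 7, so s = 2 and d = 7.
Repeated squaring mod 29: 13^1 ≡ 13, 13^2 ≡ 24, 13^4 ≡ 25.
7 = 4 + 2 + 1, so 13^7 ≡ 25·24·13 ≡ 28 (mod 29).
x_0 = 13^7 mod 29 = 28.
x_0 = 28 ≡ −1, so 13 is not a witness.

no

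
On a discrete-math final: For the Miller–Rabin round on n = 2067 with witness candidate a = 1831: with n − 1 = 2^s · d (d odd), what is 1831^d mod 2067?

661

n − 1 = 2066 = 2^1 · 1033, so s = 1 and d = 1033.
Repeated squaring mod 2067: 1831^1 ≡ 1831, 1831^2 ≡ 1954, 1831^4 ≡ 367, 1831^8 ≡ 334, 1831^16 ≡ 2005, 1831^32 ≡ 1777, 1831^64 ≡ 1420, 1831^128 ≡ 1075, 1831^256 ≡ 172, 1831^512 ≡ 646, 1831^1024 ≡ 1849.
1033 = 1024 + 8 + 1, so 1831^1033 ≡ 1849·334·1831 ≡ 661 (mod 2067).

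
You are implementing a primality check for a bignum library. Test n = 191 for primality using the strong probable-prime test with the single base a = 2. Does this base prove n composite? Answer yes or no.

n − 1 = 190 = 2^1 · 95, so s = 1 and d = 95.
x_0 = 2^95 mod 191 = 1.
x_0 = 1, so 2 is not a witness.

no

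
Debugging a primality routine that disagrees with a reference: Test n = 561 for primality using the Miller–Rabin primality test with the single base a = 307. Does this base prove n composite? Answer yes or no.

n − 1 = 560 = 2^4 · 35, so s = 4 and d = 35.
Repeated squaring mod 561: 307^1 ≡ 307, 307^2 ≡ 1, 307^4 ≡ 1, 307^8 ≡ 1, 307^16 ≡ 1, 307^32 ≡ 1.
35 = 32 + 2 + 1, so 307^35 ≡ 1·1·307 ≡ 307 (mod 561).
x_0 = 307^35 mod 561 = 307.
x_0 is neither 1 nor 560, so continue squaring.
x_1 = 307^2 mod 561 = 1.
x_1 = 1 but x_0 ≠ ±1, a nontrivial square root of 1 — 307 is a witness and 561 is composite.

yes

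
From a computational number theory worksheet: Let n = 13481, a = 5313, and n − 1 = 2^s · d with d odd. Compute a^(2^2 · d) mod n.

n − 1 = 13480 = 2^3 · 1685, so s = 3 and d = 1685.
x_0 = 5313^1685 mod 13481 = 9545.
x_1 = 9545^2 mod 13481 = 2427.
x_2 = 2427^2 mod 13481 = 12613.

12613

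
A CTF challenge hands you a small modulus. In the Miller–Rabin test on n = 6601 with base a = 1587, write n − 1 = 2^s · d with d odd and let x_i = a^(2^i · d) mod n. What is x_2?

5083

n − 1 = 6600 = 2^3 · 825, so s = 3 and d = 825.
Repeated squaring mod 6601: 1587^1 ≡ 1587, 1587^2 ≡ 3588, 1587^4 ≡ 1794, 1587^8 ≡ 3749, 1587^16 ≡ 1472, 1587^32 ≡ 1656, 1587^64 ≡ 2921, 1587^128 ≡ 3749, 1587^256 ≡ 1472, 1587^512 ≡ 1656.
825 = 512 + 256 + 32 + 16 + 8 + 1, so 1587^825 ≡ 1656·1472·1656·1472·3749·1587 ≡ 3611 (mod 6601).
x_0 = 3611.
x_1 = 3611^2 mod 6601 = 2346.
x_2 = 2346^2 mod 6601 = 5083.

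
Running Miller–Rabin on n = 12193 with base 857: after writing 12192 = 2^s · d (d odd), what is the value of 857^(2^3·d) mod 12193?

598

n − 1 = 12192 = 2^5 · 381, so s = 5 and d = 381.
x_0 = 857^381 mod 12193 = 8808.
x_1 = 8808^2 mod 12193 = 8998.
x_2 = 8998^2 mod 12193 = 2484.
x_3 = 2484^2 mod 12193 = 598.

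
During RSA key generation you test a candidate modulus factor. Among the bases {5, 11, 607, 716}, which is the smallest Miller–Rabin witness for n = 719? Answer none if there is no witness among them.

none

n − 1 = 718 = 2^1 · 359, so s = 1 and d = 359.
Base 5: x_0 = 5^359 mod 719 = 1. x_0 = 1, so 5 is not a witness.
Base 11: x_0 = 11^359 mod 719 = 718. x_0 = 718 ≡ −1, so 11 is not a witness.
Base 607: x_0 = 607^359 mod 719 = 718. x_0 = 718 ≡ −1, so 607 is not a witness.
Base 716: x_0 = 716^359 mod 719 = 718. x_0 = 718 ≡ −1, so 716 is not a witness.
No listed base is a witness for 719.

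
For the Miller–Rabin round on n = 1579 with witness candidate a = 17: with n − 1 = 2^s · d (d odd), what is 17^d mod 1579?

1

n − 1 = 1578 = 2^1 · 789, so s = 1 and d = 789.
17^789 mod 1579 = 1.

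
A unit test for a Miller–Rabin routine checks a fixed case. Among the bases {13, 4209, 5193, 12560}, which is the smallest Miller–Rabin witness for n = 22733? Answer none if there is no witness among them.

13

n − 1 = 22732 = 2^2 · 5683, so s = 2 and d = 5683.
Base 13: x_0 = 13^5683 mod 22733 = 11572. x_0 is neither 1 nor 22732, so continue squaring. x_1 = 11572^2 mod 22733 = 13814. Reached i = s−1 = 1 without hitting −1: 13 is a Miller–Rabin witness and 22733 is composite.
Base 4209: x_0 = 4209^5683 mod 22733 = 11725. x_0 is neither 1 nor 22732, so continue squaring. x_1 = 11725^2 mod 22733 = 9174. Reached i = s−1 = 1 without hitting −1: 4209 is a Miller–Rabin witness and 22733 is composite.
Base 5193: x_0 = 5193^5683 mod 22733 = 16208. x_0 is neither 1 nor 22732, so continue squaring. x_1 = 16208^2 mod 22733 = 19449. Reached i = s−1 = 1 without hitting −1: 5193 is a Miller–Rabin witness and 22733 is composite.
Base 12560: x_0 = 12560^5683 mod 22733 = 4303. x_0 is neither 1 nor 22732, so continue squaring. x_1 = 4303^2 mod 22733 = 11147. Reached i = s−1 = 1 without hitting −1: 12560 is a Miller–Rabin witness and 22733 is composite.
The smallest witness among the given bases is 13.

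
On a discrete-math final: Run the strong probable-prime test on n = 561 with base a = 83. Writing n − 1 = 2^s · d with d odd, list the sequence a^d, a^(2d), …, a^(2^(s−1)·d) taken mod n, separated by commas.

n − 1 = 560 = 2^4 · 35, so s = 4 and d = 35.
x_0 = 83^35 mod 561 = 230.
x_1 = 230^2 mod 561 = 166.
x_2 = 166^2 mod 561 = 67.
x_3 = 67^2 mod 561 = 1.

230, 166, 67, 1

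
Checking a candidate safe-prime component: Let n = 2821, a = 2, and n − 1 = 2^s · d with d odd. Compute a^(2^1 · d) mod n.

1520

n − 1 = 2820 = 2^2 · 705, so s = 2 and d = 705.
x_0 = 2^705 mod 2821 = 2605.
x_1 = 2605^2 mod 2821 = 1520.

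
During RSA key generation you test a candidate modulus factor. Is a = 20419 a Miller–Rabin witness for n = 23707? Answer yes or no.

yes

n − 1 = 23706 = 2^1 · 11853, so s = 1 and d = 11853.
x_0 = 20419^11853 mod 23707 = 799.
x_0 ∉ {1, 23706} and s = 1, so 20419 is a Miller–Rabin witness and 23707 is composite.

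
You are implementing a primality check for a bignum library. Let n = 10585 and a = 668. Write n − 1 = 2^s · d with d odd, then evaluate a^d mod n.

n − 1 = 10584 = 2^3 · 1323, so s = 3 and d = 1323.
By repeated squaring, 668^1323 ≡ 7947 (mod 10585).

7947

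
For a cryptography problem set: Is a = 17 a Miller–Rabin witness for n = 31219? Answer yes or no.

n − 1 = 31218 = 2^1 · 15609, so s = 1 and d = 15609.
x_0 = 17^15609 mod 31219 = 31218.
x_0 = 31218 ≡ −1, so 17 is not a witness.

no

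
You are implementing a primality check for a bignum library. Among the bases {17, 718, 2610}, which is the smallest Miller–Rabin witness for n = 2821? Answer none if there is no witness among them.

none

n − 1 = 2820 = 2^2 · 705, so s = 2 and d = 705.
Base 17: x_0 = 17^705 mod 2821 = 2820. x_0 = 2820 ≡ −1, so 17 is not a witness.
Base 718: x_0 = 718^705 mod 2821 = 1. x_0 = 1, so 718 is not a witness.
Base 2610: x_0 = 2610^705 mod 2821 = 2820. x_0 = 2820 ≡ −1, so 2610 is not a witness.
No listed base is a witness for 2821.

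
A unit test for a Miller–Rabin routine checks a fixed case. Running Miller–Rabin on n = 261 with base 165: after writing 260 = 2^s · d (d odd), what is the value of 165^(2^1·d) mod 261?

n − 1 = 260 = 2^2 · 65, so s = 2 and d = 65.
Repeated squaring mod 261: 165^1 ≡ 165, 165^2 ≡ 81, 165^4 ≡ 36, 165^8 ≡ 252, 165^16 ≡ 81, 165^32 ≡ 36, 165^64 ≡ 252.
65 = 64 + 1, so 165^65 ≡ 252·165 ≡ 81 (mod 261).
x_0 = 81.
x_1 = 81^2 mod 261 = 36.

36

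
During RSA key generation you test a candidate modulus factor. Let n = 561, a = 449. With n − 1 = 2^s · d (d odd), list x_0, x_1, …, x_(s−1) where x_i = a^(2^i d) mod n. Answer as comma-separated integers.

n − 1 = 560 = 2^4 · 35, so s = 4 and d = 35.
x_0 = 449^35 mod 561 = 122.
x_1 = 122^2 mod 561 = 298.
x_2 = 298^2 mod 561 = 166.
x_3 = 166^2 mod 561 = 67.

122, 298, 166, 67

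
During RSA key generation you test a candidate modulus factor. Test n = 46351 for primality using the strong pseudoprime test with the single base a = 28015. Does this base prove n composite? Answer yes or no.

no

n − 1 = 46350 = 2^1 · 23175, so s = 1 and d = 23175.
x_0 = 28015^23175 mod 46351 = 46350.
x_0 = 46350 ≡ −1, so 28015 is not a witness.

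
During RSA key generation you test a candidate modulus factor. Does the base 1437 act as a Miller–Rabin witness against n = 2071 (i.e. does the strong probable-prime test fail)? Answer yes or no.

n − 1 = 2070 = 2^1 · 1035, so s = 1 and d = 1035.
Repeated squaring mod 2071: 1437^1 ≡ 1437, 1437^2 ≡ 182, 1437^4 ≡ 2059, 1437^8 ≡ 144, 1437^16 ≡ 26, 1437^32 ≡ 676, 1437^64 ≡ 1356, 1437^128 ≡ 1759, 1437^256 ≡ 7, 1437^512 ≡ 49, 1437^1024 ≡ 330.
1035 = 1024 + 8 + 2 + 1, so 1437^1035 ≡ 330·144·182·1437 ≡ 1899 (mod 2071).
x_0 = 1437^1035 mod 2071 = 1899.
x_0 ∉ {1, 2070} and s = 1, so 1437 is a Miller–Rabin witness and 2071 is composite.

yes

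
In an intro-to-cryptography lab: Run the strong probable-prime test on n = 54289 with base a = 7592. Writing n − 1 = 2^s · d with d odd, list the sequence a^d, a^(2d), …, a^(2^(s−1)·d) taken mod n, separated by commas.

25999, 49951, 34250, 40077

n − 1 = 54288 = 2^4 · 3393, so s = 4 and d = 3393.
x_0 = 7592^3393 mod 54289 = 25999.
x_1 = 25999^2 mod 54289 = 49951.
x_2 = 49951^2 mod 54289 = 34250.
x_3 = 34250^2 mod 54289 = 40077.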